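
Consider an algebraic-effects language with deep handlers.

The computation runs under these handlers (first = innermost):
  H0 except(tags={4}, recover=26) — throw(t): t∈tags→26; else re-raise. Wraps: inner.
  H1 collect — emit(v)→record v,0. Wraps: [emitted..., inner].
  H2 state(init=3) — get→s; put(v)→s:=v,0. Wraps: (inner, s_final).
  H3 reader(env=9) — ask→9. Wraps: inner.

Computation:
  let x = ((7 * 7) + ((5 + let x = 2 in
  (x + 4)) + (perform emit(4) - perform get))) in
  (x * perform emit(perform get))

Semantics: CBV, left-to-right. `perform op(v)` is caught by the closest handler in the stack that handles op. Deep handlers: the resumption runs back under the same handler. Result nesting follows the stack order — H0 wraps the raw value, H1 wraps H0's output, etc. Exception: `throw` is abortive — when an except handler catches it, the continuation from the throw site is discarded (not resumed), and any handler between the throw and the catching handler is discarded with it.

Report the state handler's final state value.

Step-by-step:
emit(4) @ H1 ⇒ out+=4
get @ H2 ⇒ 3
get @ H2 ⇒ 3
emit(3) @ H1 ⇒ out+=3
H0 returns 0
H1 returns [4, 3, 0]
H2 returns ([4, 3, 0], 3)
H3 returns ([4, 3, 0], 3)
= ([4, 3, 0], 3)

Answer: 3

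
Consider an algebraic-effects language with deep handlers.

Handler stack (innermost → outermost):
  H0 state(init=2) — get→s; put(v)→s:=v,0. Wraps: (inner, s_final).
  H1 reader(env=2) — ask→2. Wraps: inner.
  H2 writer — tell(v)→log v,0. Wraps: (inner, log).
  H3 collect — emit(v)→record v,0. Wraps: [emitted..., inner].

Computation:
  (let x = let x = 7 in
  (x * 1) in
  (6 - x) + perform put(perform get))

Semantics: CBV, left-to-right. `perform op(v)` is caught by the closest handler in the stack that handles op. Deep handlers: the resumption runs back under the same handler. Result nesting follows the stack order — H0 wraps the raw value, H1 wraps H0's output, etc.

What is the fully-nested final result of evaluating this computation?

Answer: [((-1, 2), ())]

Working:
get @ H0 ⇒ 2
put(2) @ H0 ⇒ s:=2
H0 returns (-1, 2)
H1 returns (-1, 2)
H2 returns ((-1, 2), ())
H3 returns [((-1, 2), ())]
= [((-1, 2), ())]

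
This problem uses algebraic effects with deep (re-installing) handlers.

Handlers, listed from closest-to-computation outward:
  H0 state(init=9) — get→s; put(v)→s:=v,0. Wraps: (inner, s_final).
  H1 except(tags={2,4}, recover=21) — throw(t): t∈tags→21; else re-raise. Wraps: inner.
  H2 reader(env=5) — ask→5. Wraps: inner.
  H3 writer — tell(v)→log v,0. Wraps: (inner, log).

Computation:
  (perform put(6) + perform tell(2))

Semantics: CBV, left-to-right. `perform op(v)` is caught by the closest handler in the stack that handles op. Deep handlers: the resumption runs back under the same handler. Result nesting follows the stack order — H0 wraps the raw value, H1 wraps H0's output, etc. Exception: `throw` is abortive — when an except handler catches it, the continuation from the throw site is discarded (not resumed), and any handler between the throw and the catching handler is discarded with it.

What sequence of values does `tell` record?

Step-by-step:
put(6) @ H0 ⇒ s:=6
tell(2) @ H3 ⇒ log+=2
H0 returns (0, 6)
H1 returns (0, 6)
H2 returns (0, 6)
H3 returns ((0, 6), (2))
= ((0, 6), (2))

Answer: (2)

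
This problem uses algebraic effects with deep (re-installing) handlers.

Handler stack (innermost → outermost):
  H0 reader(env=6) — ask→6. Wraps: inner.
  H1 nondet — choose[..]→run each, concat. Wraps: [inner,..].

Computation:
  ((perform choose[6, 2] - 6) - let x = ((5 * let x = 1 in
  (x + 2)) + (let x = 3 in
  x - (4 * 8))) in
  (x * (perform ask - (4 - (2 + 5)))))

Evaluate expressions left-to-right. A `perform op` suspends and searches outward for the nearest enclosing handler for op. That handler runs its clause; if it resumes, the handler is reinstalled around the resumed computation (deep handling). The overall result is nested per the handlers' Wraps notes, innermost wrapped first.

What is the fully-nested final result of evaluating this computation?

Answer: [126, 122]

Step-by-step:
choose[6, 2] @ H1
  branch[0] choose=6:
    ask @ H0 ⇒ 6
    H0 returns 126
    H1 returns [126]
  branch[1] choose=2:
    ask @ H0 ⇒ 6
    H0 returns 122
    H1 returns [122]
= [126, 122]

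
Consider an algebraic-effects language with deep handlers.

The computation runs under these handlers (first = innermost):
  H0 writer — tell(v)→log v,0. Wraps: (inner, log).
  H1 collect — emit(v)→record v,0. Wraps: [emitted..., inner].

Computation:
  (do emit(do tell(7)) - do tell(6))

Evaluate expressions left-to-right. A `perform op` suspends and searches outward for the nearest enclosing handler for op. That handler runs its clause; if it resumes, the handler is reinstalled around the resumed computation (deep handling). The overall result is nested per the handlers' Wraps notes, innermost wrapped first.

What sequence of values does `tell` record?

Answer: (7, 6)

Step-by-step:
tell(7) @ H0 ⇒ log+=7
emit(0) @ H1 ⇒ out+=0
tell(6) @ H0 ⇒ log+=6
H0 returns (0, (7, 6))
H1 returns [0, (0, (7, 6))]
= [0, (0, (7, 6))]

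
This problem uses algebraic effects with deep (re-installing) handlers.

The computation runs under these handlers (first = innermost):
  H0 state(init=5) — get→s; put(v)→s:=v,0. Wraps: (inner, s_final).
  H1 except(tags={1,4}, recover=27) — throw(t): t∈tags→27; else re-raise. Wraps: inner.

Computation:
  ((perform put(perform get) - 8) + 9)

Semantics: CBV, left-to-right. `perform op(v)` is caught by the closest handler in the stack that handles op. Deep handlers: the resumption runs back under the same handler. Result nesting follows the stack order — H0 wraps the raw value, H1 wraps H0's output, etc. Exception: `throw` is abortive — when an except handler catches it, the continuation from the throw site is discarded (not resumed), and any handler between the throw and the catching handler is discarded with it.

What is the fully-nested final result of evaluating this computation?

Evaluation trace:
get @ H0 ⇒ 5
put(5) @ H0 ⇒ s:=5
H0 returns (1, 5)
H1 returns (1, 5)
= (1, 5)

Answer: (1, 5)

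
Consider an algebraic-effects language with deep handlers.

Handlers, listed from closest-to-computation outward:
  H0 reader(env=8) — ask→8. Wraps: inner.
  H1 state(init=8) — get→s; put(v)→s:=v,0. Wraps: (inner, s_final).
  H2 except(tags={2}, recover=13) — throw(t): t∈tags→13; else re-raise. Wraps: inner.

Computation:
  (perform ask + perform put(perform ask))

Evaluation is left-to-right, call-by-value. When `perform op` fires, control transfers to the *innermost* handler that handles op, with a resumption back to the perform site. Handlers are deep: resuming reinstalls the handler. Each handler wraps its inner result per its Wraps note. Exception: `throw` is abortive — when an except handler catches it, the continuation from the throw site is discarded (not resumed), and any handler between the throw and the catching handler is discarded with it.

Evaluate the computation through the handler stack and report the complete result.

Answer: (8, 8)

Working:
ask @ H0 ⇒ 8
ask @ H0 ⇒ 8
put(8) @ H1 ⇒ s:=8
H0 returns 8
H1 returns (8, 8)
H2 returns (8, 8)
= (8, 8)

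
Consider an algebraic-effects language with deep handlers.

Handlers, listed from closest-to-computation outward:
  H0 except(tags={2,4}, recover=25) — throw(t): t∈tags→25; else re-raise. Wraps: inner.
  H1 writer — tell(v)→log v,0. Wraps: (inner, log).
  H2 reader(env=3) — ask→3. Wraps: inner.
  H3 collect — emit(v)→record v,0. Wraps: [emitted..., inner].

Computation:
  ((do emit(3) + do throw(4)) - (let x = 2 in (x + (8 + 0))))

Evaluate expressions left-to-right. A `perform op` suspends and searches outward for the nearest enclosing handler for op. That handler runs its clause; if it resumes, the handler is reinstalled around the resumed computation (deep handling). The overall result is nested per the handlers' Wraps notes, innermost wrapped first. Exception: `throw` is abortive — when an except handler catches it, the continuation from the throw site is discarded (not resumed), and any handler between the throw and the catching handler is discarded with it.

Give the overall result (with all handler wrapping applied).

Step-by-step:
emit(3) @ H3 ⇒ out+=3
throw(4) @ H0 caught ⇒ 25
H1 returns (25, ())
H2 returns (25, ())
H3 returns [3, (25, ())]
= [3, (25, ())]

Answer: [3, (25, ())]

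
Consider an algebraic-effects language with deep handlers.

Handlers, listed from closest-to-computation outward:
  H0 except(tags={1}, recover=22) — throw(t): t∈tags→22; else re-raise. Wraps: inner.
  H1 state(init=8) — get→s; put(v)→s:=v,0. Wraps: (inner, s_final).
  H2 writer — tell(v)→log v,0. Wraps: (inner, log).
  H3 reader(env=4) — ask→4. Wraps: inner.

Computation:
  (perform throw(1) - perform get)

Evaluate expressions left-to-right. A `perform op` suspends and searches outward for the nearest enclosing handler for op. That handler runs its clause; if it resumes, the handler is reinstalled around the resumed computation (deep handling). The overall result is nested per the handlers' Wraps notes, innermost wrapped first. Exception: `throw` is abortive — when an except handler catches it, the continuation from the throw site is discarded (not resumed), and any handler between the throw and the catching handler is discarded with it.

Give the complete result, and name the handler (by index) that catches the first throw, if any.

Answer: ((22, 8), ()) ; first throw caught by: H0

Step-by-step:
throw(1) @ H0 caught ⇒ 22
H1 returns (22, 8)
H2 returns ((22, 8), ())
H3 returns ((22, 8), ())
= ((22, 8), ())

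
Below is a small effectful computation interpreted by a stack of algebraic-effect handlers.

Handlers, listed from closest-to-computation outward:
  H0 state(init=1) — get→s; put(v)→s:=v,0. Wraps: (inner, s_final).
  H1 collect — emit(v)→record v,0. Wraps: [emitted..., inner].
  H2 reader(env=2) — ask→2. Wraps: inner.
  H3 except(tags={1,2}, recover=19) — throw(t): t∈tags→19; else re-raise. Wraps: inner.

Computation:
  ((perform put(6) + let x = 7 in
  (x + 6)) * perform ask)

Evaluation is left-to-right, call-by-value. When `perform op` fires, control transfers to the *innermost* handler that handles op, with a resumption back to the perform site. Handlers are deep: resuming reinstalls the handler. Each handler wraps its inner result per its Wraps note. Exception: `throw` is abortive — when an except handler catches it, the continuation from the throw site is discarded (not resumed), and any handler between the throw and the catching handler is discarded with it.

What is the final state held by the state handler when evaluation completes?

Answer: 6

Step-by-step:
put(6) @ H0 ⇒ s:=6
ask @ H2 ⇒ 2
H0 returns (26, 6)
H1 returns [(26, 6)]
H2 returns [(26, 6)]
H3 returns [(26, 6)]
= [(26, 6)]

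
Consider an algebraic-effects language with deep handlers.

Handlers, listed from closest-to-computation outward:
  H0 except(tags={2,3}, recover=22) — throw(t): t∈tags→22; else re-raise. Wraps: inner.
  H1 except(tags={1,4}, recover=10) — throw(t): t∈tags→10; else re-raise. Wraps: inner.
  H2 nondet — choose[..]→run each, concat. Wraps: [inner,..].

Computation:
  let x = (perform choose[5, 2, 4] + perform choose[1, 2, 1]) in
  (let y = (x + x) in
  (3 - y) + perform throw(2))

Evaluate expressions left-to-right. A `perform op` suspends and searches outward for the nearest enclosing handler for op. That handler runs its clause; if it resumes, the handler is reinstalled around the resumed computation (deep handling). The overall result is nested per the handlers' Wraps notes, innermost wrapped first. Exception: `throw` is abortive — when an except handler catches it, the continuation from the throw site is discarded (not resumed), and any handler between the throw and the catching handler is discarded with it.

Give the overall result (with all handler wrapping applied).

Answer: [22, 22, 22, 22, 22, 22, 22, 22, 22]

Working:
choose[5, 2, 4] @ H2
  branch[0] choose=5:
    choose[1, 2, 1] @ H2
      branch[0] choose=1:
        throw(2) @ H0 caught ⇒ 22
        H1 returns 22
        H2 returns [22]
      branch[1] choose=2:
        throw(2) @ H0 caught ⇒ 22
        H1 returns 22
        H2 returns [22]
      branch[2] choose=1:
        throw(2) @ H0 caught ⇒ 22
        H1 returns 22
        H2 returns [22]
  branch[1] choose=2:
    choose[1, 2, 1] @ H2
      branch[0] choose=1:
        throw(2) @ H0 caught ⇒ 22
        H1 returns 22
        H2 returns [22]
      branch[1] choose=2:
        throw(2) @ H0 caught ⇒ 22
        H1 returns 22
        H2 returns [22]
      branch[2] choose=1:
        throw(2) @ H0 caught ⇒ 22
        H1 returns 22
        H2 returns [22]
  branch[2] choose=4:
    choose[1, 2, 1] @ H2
      branch[0] choose=1:
        throw(2) @ H0 caught ⇒ 22
        H1 returns 22
        H2 returns [22]
      branch[1] choose=2:
        throw(2) @ H0 caught ⇒ 22
        H1 returns 22
        H2 returns [22]
      branch[2] choose=1:
        throw(2) @ H0 caught ⇒ 22
        H1 returns 22
        H2 returns [22]
= [22, 22, 22, 22, 22, 22, 22, 22, 22]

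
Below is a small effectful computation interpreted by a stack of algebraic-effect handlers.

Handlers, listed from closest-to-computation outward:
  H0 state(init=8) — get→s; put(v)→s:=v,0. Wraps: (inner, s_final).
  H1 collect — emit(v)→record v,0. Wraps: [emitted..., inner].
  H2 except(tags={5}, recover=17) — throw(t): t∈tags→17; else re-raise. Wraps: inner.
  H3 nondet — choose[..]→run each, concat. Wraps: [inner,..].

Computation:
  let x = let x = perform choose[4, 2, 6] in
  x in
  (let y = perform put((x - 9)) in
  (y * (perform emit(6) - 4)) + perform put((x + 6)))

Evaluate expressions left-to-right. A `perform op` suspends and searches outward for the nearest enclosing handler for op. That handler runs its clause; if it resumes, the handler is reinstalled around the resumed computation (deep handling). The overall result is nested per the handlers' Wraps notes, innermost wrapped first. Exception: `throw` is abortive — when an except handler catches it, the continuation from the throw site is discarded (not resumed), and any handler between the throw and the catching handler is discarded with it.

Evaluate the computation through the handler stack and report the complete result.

Answer: [[6, (0, 10)], [6, (0, 8)], [6, (0, 12)]]

Evaluation trace:
choose[4, 2, 6] @ H3
  branch[0] choose=4:
    put(-5) @ H0 ⇒ s:=-5
    emit(6) @ H1 ⇒ out+=6
    put(10) @ H0 ⇒ s:=10
    H0 returns (0, 10)
    H1 returns [6, (0, 10)]
    H2 returns [6, (0, 10)]
    H3 returns [[6, (0, 10)]]
  branch[1] choose=2:
    put(-7) @ H0 ⇒ s:=-7
    emit(6) @ H1 ⇒ out+=6
    put(8) @ H0 ⇒ s:=8
    H0 returns (0, 8)
    H1 returns [6, (0, 8)]
    H2 returns [6, (0, 8)]
    H3 returns [[6, (0, 8)]]
  branch[2] choose=6:
    put(-3) @ H0 ⇒ s:=-3
    emit(6) @ H1 ⇒ out+=6
    put(12) @ H0 ⇒ s:=12
    H0 returns (0, 12)
    H1 returns [6, (0, 12)]
    H2 returns [6, (0, 12)]
    H3 returns [[6, (0, 12)]]
= [[6, (0, 10)], [6, (0, 8)], [6, (0, 12)]]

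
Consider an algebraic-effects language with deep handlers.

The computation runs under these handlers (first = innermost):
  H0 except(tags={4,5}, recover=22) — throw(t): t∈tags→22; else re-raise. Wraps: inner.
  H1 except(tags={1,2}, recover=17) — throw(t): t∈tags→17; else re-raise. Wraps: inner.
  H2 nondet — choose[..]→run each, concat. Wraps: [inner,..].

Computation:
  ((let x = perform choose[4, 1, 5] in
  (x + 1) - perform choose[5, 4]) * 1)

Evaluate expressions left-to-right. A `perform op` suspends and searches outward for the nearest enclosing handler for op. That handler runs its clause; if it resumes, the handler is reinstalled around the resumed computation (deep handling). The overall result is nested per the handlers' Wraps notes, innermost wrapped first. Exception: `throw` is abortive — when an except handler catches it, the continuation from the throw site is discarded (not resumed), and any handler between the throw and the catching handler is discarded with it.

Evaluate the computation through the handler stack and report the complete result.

Answer: [0, 1, -3, -2, 1, 2]

Step-by-step:
choose[4, 1, 5] @ H2
  branch[0] choose=4:
    choose[5, 4] @ H2
      branch[0] choose=5:
        H0 returns 0
        H1 returns 0
        H2 returns [0]
      branch[1] choose=4:
        H0 returns 1
        H1 returns 1
        H2 returns [1]
  branch[1] choose=1:
    choose[5, 4] @ H2
      branch[0] choose=5:
        H0 returns -3
        H1 returns -3
        H2 returns [-3]
      branch[1] choose=4:
        H0 returns -2
        H1 returns -2
        H2 returns [-2]
  branch[2] choose=5:
    choose[5, 4] @ H2
      branch[0] choose=5:
        H0 returns 1
        H1 returns 1
        H2 returns [1]
      branch[1] choose=4:
        H0 returns 2
        H1 returns 2
        H2 returns [2]
= [0, 1, -3, -2, 1, 2]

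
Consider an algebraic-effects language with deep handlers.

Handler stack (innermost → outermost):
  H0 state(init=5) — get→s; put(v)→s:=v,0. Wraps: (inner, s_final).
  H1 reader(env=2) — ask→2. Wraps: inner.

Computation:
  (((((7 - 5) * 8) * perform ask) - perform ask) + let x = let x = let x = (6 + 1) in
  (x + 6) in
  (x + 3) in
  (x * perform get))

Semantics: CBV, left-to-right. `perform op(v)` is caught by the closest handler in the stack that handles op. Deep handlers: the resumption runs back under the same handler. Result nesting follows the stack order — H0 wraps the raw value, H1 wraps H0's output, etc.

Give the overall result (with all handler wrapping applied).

Answer: (110, 5)

Evaluation trace:
ask @ H1 ⇒ 2
ask @ H1 ⇒ 2
get @ H0 ⇒ 5
H0 returns (110, 5)
H1 returns (110, 5)
= (110, 5)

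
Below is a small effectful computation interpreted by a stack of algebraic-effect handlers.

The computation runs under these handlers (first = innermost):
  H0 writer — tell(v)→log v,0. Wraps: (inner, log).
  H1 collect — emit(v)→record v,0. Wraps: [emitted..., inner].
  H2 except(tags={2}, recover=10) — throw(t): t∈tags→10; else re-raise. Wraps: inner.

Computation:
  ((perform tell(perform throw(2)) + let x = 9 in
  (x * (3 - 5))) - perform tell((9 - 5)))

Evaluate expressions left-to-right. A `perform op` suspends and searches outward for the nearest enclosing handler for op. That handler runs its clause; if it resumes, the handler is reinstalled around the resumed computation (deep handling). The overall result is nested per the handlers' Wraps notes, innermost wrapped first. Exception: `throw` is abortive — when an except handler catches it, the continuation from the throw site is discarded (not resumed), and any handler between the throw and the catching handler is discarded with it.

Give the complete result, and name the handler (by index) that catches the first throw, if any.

Evaluation trace:
throw(2) @ H2 caught ⇒ 10
= 10

Answer: 10 ; first throw caught by: H2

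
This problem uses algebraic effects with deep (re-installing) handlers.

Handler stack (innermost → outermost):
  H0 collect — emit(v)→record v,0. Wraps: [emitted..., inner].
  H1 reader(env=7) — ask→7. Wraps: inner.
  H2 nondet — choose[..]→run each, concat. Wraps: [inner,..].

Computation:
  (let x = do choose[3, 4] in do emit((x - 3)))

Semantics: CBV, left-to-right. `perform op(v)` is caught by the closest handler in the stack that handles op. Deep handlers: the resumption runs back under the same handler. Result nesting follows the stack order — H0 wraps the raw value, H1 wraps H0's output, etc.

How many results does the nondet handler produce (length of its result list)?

Evaluation trace:
choose[3, 4] @ H2
  branch[0] choose=3:
    emit(0) @ H0 ⇒ out+=0
    H0 returns [0, 0]
    H1 returns [0, 0]
    H2 returns [[0, 0]]
  branch[1] choose=4:
    emit(1) @ H0 ⇒ out+=1
    H0 returns [1, 0]
    H1 returns [1, 0]
    H2 returns [[1, 0]]
= [[0, 0], [1, 0]]

Answer: 2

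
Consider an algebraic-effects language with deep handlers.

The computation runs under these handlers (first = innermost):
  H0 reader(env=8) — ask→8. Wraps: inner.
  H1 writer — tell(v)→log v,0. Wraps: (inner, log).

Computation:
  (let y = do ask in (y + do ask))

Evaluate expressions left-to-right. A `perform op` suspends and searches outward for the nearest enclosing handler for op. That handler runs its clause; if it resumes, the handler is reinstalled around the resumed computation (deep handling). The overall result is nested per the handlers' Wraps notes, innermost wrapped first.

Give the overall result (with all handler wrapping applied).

Evaluation trace:
ask @ H0 ⇒ 8
ask @ H0 ⇒ 8
H0 returns 16
H1 returns (16, ())
= (16, ())

Answer: (16, ())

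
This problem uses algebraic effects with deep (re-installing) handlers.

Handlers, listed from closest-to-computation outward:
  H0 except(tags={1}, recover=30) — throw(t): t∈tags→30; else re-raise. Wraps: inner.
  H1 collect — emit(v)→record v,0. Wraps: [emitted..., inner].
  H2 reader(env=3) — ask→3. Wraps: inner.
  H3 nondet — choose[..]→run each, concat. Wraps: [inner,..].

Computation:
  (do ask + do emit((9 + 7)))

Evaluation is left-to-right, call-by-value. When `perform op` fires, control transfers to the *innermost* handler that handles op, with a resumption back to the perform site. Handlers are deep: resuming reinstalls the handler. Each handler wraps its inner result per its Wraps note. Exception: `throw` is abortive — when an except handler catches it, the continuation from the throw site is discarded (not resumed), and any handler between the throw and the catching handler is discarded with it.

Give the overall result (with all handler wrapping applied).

Evaluation trace:
ask @ H2 ⇒ 3
emit(16) @ H1 ⇒ out+=16
H0 returns 3
H1 returns [16, 3]
H2 returns [16, 3]
H3 returns [[16, 3]]
= [[16, 3]]

Answer: [[16, 3]]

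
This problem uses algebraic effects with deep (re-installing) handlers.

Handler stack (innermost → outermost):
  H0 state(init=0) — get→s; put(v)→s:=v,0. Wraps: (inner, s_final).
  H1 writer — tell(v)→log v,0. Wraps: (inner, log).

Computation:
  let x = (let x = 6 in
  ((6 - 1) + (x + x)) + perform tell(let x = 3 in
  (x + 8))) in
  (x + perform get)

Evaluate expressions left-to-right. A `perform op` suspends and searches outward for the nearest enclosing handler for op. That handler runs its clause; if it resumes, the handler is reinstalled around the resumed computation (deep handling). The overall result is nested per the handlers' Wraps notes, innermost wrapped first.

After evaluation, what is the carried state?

Answer: 0

Step-by-step:
tell(11) @ H1 ⇒ log+=11
get @ H0 ⇒ 0
H0 returns (17, 0)
H1 returns ((17, 0), (11))
= ((17, 0), (11))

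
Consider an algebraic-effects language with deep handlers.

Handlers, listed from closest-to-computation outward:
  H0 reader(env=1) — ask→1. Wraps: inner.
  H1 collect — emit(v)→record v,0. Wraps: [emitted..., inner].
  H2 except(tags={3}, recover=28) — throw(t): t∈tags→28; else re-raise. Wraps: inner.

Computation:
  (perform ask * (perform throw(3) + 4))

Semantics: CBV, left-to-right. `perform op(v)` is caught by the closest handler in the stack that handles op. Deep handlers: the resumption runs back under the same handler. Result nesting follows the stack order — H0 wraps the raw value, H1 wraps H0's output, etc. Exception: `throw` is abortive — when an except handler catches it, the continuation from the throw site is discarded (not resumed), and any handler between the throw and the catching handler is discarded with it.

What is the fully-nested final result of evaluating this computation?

Step-by-step:
ask @ H0 ⇒ 1
throw(3) @ H2 caught ⇒ 28
= 28

Answer: 28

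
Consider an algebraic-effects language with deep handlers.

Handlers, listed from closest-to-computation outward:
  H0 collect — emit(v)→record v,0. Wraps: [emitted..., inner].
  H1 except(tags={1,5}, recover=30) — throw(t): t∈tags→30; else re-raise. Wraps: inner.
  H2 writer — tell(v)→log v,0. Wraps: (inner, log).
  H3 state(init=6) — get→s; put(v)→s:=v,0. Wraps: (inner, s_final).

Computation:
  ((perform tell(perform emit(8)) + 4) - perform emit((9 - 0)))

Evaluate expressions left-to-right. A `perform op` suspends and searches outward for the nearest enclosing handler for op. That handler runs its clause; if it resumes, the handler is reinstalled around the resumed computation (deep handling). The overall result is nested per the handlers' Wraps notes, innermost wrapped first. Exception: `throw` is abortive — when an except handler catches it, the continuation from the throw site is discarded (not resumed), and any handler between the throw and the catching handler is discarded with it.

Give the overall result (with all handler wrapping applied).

Answer: (([8, 9, 4], (0)), 6)

Working:
emit(8) @ H0 ⇒ out+=8
tell(0) @ H2 ⇒ log+=0
emit(9) @ H0 ⇒ out+=9
H0 returns [8, 9, 4]
H1 returns [8, 9, 4]
H2 returns ([8, 9, 4], (0))
H3 returns (([8, 9, 4], (0)), 6)
= (([8, 9, 4], (0)), 6)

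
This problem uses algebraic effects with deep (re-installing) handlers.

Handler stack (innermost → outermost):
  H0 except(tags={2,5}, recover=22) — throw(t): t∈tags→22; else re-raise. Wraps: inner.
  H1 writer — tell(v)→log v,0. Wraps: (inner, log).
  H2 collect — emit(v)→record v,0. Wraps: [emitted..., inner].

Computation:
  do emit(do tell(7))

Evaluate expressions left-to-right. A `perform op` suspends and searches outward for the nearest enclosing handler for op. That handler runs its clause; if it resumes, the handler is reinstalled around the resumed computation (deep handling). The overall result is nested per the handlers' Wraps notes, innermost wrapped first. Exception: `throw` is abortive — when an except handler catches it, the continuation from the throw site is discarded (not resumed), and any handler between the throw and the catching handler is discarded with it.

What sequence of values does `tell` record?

Answer: (7)

Evaluation trace:
tell(7) @ H1 ⇒ log+=7
emit(0) @ H2 ⇒ out+=0
H0 returns 0
H1 returns (0, (7))
H2 returns [0, (0, (7))]
= [0, (0, (7))]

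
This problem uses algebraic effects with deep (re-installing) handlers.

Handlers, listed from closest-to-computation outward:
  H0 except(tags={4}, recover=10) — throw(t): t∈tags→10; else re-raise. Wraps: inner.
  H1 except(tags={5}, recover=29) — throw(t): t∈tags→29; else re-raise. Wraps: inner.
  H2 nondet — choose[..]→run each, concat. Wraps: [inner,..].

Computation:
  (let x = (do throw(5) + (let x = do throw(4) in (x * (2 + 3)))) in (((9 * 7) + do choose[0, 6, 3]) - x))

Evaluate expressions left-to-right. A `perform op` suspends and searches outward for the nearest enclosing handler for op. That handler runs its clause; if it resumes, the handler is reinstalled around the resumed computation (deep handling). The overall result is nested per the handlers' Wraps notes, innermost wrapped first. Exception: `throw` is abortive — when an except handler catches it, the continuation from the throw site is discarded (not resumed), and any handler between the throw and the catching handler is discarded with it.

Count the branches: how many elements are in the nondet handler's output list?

Step-by-step:
throw(5) @ H0 re-raised
throw(5) @ H1 caught ⇒ 29
H2 returns [29]
= [29]

Answer: 1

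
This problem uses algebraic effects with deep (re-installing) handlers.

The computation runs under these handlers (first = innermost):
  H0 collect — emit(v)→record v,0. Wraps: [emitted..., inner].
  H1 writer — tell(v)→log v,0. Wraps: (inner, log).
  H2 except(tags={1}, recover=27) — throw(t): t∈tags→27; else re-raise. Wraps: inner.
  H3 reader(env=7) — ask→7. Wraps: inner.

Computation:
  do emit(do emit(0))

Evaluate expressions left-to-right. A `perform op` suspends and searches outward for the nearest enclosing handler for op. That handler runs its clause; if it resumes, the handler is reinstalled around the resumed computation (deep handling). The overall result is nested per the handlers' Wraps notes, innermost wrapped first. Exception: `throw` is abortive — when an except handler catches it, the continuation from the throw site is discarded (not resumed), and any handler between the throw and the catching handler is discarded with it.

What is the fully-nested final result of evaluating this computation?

Evaluation trace:
emit(0) @ H0 ⇒ out+=0
emit(0) @ H0 ⇒ out+=0
H0 returns [0, 0, 0]
H1 returns ([0, 0, 0], ())
H2 returns ([0, 0, 0], ())
H3 returns ([0, 0, 0], ())
= ([0, 0, 0], ())

Answer: ([0, 0, 0], ())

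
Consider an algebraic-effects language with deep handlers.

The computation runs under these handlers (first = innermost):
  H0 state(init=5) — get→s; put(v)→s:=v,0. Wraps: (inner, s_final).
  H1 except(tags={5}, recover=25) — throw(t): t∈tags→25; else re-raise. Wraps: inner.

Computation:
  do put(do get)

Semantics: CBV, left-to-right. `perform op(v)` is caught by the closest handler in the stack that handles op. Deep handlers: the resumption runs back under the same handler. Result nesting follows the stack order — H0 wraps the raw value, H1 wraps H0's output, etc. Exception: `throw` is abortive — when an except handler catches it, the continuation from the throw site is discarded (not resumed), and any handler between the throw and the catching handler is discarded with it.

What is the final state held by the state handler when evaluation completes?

Working:
get @ H0 ⇒ 5
put(5) @ H0 ⇒ s:=5
H0 returns (0, 5)
H1 returns (0, 5)
= (0, 5)

Answer: 5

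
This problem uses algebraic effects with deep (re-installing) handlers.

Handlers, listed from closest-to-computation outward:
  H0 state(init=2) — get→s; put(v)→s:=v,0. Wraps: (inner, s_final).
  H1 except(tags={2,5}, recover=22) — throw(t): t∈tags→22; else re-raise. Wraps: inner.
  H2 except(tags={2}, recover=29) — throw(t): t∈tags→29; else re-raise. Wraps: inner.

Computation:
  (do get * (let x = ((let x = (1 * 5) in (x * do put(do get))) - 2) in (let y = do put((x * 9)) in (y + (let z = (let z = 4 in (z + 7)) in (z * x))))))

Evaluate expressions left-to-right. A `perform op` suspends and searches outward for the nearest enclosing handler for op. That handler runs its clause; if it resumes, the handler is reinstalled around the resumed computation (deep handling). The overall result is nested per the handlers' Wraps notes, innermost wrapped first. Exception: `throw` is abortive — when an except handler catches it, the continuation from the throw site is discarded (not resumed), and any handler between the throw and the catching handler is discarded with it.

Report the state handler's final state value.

Step-by-step:
get @ H0 ⇒ 2
get @ H0 ⇒ 2
put(2) @ H0 ⇒ s:=2
put(-18) @ H0 ⇒ s:=-18
H0 returns (-44, -18)
H1 returns (-44, -18)
H2 returns (-44, -18)
= (-44, -18)

Answer: -18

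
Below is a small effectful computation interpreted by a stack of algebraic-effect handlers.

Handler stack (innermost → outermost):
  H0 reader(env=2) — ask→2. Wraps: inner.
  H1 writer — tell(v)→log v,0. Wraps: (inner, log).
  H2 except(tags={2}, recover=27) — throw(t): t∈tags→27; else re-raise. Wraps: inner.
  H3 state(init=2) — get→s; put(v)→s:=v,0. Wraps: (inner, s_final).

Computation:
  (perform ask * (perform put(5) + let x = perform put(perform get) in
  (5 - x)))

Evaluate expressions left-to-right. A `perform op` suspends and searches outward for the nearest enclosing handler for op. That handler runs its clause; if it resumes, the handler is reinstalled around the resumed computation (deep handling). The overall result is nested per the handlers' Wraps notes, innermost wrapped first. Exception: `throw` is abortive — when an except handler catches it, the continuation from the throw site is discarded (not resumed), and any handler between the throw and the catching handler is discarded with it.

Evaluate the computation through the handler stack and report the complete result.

Step-by-step:
ask @ H0 ⇒ 2
put(5) @ H3 ⇒ s:=5
get @ H3 ⇒ 5
put(5) @ H3 ⇒ s:=5
H0 returns 10
H1 returns (10, ())
H2 returns (10, ())
H3 returns ((10, ()), 5)
= ((10, ()), 5)

Answer: ((10, ()), 5)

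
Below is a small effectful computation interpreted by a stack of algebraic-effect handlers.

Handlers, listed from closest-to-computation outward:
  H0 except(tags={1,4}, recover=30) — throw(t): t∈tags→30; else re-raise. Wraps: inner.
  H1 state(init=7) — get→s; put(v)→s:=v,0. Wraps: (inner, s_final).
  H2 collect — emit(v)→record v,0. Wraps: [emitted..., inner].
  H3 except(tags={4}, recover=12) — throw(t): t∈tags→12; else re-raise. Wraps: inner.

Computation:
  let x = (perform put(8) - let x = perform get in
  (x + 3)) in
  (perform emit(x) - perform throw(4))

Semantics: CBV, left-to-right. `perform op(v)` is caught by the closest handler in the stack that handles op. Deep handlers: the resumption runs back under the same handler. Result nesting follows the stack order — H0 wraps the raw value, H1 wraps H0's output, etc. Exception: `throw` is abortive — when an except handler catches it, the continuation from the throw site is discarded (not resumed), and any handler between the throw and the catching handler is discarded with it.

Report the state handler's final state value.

Working:
put(8) @ H1 ⇒ s:=8
get @ H1 ⇒ 8
emit(-11) @ H2 ⇒ out+=-11
throw(4) @ H0 caught ⇒ 30
H1 returns (30, 8)
H2 returns [-11, (30, 8)]
H3 returns [-11, (30, 8)]
= [-11, (30, 8)]

Answer: 8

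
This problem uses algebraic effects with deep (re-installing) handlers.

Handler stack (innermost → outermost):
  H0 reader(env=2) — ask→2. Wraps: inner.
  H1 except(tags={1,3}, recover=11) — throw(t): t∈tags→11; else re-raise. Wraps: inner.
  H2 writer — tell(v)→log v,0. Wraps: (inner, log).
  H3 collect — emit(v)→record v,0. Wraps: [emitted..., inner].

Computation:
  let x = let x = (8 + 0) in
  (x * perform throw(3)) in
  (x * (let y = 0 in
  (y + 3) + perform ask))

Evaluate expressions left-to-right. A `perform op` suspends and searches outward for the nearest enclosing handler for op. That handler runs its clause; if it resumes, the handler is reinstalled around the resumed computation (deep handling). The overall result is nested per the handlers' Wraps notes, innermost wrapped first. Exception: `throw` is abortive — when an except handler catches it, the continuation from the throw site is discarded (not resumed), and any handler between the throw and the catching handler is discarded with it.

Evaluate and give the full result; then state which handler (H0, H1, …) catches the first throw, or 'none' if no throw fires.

Working:
throw(3) @ H1 caught ⇒ 11
H2 returns (11, ())
H3 returns [(11, ())]
= [(11, ())]

Answer: [(11, ())] ; first throw caught by: H1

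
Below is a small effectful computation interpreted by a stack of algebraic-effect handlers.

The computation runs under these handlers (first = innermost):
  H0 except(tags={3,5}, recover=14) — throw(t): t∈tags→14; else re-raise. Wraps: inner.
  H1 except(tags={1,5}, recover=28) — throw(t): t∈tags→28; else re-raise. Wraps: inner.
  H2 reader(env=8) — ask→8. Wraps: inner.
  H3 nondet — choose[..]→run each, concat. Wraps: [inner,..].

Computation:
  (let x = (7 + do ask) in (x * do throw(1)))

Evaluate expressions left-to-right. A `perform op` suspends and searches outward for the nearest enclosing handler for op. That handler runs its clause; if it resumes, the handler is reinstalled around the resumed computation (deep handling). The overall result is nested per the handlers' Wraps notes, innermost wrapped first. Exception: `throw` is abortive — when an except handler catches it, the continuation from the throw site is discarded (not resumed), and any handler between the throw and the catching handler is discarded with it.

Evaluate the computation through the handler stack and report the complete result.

Step-by-step:
ask @ H2 ⇒ 8
throw(1) @ H0 re-raised
throw(1) @ H1 caught ⇒ 28
H2 returns 28
H3 returns [28]
= [28]

Answer: [28]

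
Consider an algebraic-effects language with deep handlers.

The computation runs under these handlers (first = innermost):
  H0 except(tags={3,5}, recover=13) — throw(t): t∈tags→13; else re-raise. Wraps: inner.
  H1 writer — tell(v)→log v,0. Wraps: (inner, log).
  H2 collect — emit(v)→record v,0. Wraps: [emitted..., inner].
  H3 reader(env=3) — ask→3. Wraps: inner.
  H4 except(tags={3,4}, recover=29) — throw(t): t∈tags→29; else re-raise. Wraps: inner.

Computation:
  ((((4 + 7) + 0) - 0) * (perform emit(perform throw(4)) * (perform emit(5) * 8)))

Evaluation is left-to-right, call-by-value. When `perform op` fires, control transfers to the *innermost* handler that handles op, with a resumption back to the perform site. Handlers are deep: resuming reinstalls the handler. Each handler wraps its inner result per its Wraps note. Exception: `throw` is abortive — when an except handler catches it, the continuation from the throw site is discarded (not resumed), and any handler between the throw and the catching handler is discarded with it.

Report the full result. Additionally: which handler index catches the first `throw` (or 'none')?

Working:
throw(4) @ H0 re-raised
throw(4) @ H4 caught ⇒ 29
= 29

Answer: 29 ; first throw caught by: H4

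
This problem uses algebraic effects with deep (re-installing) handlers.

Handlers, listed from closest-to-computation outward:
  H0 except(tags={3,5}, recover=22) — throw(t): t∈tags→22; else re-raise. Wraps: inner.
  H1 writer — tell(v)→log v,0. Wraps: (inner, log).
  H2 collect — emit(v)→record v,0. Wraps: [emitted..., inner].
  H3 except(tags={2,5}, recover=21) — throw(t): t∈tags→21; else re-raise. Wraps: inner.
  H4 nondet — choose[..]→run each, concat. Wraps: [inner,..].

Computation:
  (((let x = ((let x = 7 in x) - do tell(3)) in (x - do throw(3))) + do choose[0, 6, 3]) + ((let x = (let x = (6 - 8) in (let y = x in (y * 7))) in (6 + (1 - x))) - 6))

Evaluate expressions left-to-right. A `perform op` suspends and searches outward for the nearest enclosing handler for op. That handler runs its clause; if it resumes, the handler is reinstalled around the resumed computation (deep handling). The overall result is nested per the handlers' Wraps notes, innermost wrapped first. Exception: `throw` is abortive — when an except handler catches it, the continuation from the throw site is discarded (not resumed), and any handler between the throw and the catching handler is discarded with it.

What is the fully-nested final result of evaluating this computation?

Working:
tell(3) @ H1 ⇒ log+=3
throw(3) @ H0 caught ⇒ 22
H1 returns (22, (3))
H2 returns [(22, (3))]
H3 returns [(22, (3))]
H4 returns [[(22, (3))]]
= [[(22, (3))]]

Answer: [[(22, (3))]]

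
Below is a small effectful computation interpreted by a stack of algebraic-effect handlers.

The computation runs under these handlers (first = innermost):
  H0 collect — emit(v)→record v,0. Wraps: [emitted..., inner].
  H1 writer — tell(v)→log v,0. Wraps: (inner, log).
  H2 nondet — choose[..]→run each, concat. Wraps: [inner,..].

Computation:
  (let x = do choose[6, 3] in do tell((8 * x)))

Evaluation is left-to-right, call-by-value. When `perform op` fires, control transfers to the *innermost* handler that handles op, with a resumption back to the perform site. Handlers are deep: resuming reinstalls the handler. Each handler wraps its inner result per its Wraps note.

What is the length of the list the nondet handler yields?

Working:
choose[6, 3] @ H2
  branch[0] choose=6:
    tell(48) @ H1 ⇒ log+=48
    H0 returns [0]
    H1 returns ([0], (48))
    H2 returns [([0], (48))]
  branch[1] choose=3:
    tell(24) @ H1 ⇒ log+=24
    H0 returns [0]
    H1 returns ([0], (24))
    H2 returns [([0], (24))]
= [([0], (48)), ([0], (24))]

Answer: 2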